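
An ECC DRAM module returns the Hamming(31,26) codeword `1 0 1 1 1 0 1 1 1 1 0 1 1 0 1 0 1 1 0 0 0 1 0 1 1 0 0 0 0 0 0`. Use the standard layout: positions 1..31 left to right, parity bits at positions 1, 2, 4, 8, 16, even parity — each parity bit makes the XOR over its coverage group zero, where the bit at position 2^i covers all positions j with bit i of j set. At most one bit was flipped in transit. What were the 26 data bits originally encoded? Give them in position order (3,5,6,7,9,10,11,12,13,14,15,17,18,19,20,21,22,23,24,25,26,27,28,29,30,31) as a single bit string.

11011101101110011011000000

s1: b1⊕b3⊕b5⊕b7⊕b9⊕b11⊕b13⊕b15⊕b17⊕b19⊕b21⊕b23⊕b25⊕b27⊕b29⊕b31 = 1⊕1⊕1⊕1⊕1⊕0⊕1⊕1⊕1⊕0⊕0⊕0⊕1⊕0⊕0⊕0 = 1
s2: b2⊕b3⊕b6⊕b7⊕b10⊕b11⊕b14⊕b15⊕b18⊕b19⊕b22⊕b23⊕b26⊕b27⊕b30⊕b31 = 0⊕1⊕0⊕1⊕1⊕0⊕0⊕1⊕1⊕0⊕1⊕0⊕0⊕0⊕0⊕0 = 0
s4: b4⊕b5⊕b6⊕b7⊕b12⊕b13⊕b14⊕b15⊕b20⊕b21⊕b22⊕b23⊕b28⊕b29⊕b30⊕b31 = 1⊕1⊕0⊕1⊕1⊕1⊕0⊕1⊕0⊕0⊕1⊕0⊕0⊕0⊕0⊕0 = 1
s8: b8⊕b9⊕b10⊕b11⊕b12⊕b13⊕b14⊕b15⊕b24⊕b25⊕b26⊕b27⊕b28⊕b29⊕b30⊕b31 = 1⊕1⊕1⊕0⊕1⊕1⊕0⊕1⊕1⊕1⊕0⊕0⊕0⊕0⊕0⊕0 = 0
s16: b16⊕b17⊕b18⊕b19⊕b20⊕b21⊕b22⊕b23⊕b24⊕b25⊕b26⊕b27⊕b28⊕b29⊕b30⊕b31 = 0⊕1⊕1⊕0⊕0⊕0⊕1⊕0⊕1⊕1⊕0⊕0⊕0⊕0⊕0⊕0 = 1
Syndrome (s16...s1) = 10101 → position 21.
Flip bit 21: corrected codeword = 1011101111011010110011011000000
Data bits at positions 3,5,6,7,9,10,11,12,13,14,15,17,18,19,20,21,22,23,24,25,26,27,28,29,30,31: 11011101101110011011000000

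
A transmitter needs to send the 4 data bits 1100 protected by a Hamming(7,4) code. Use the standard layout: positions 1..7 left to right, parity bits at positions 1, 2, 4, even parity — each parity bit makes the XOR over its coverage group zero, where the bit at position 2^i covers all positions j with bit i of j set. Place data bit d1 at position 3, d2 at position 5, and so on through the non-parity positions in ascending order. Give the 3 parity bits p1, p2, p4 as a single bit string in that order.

Place data bits at non-power-of-two positions: b3=1, b5=1, b6=0, b7=0.
p1 = XOR of data positions {3,5,7} = 1⊕1⊕0 = 0
p2 = XOR of data positions {3,6,7} = 1⊕0⊕0 = 1
p4 = XOR of data positions {5,6,7} = 1⊕0⊕0 = 1
Parity bits p1,p2,p4 = 011

011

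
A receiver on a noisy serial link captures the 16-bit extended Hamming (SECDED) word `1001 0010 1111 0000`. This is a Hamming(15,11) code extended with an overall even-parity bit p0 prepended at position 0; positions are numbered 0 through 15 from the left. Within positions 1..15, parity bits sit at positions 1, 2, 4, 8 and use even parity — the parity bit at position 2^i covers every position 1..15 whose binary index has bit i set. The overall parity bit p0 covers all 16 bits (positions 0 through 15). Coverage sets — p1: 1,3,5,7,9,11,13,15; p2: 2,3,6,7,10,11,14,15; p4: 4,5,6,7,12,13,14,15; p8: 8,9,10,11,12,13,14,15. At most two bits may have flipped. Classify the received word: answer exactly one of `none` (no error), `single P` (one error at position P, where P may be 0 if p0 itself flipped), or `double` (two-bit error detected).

s1: b1⊕b3⊕b5⊕b7⊕b9⊕b11⊕b13⊕b15 = 0⊕1⊕0⊕0⊕1⊕1⊕0⊕0 = 1
s2: b2⊕b3⊕b6⊕b7⊕b10⊕b11⊕b14⊕b15 = 0⊕1⊕1⊕0⊕1⊕1⊕0⊕0 = 0
s4: b4⊕b5⊕b6⊕b7⊕b12⊕b13⊕b14⊕b15 = 0⊕0⊕1⊕0⊕0⊕0⊕0⊕0 = 1
s8: b8⊕b9⊕b10⊕b11⊕b12⊕b13⊕b14⊕b15 = 1⊕1⊕1⊕1⊕0⊕0⊕0⊕0 = 0
Syndrome (s8...s1) = 0101 → position 5.
Overall parity (XOR of all 16 bits, including p0): 1⊕0⊕0⊕1⊕0⊕0⊕1⊕0⊕1⊕1⊕1⊕1⊕0⊕0⊕0⊕0 = 1
Overall=1, syndrome position=5 → single-bit error at position 5.

single 5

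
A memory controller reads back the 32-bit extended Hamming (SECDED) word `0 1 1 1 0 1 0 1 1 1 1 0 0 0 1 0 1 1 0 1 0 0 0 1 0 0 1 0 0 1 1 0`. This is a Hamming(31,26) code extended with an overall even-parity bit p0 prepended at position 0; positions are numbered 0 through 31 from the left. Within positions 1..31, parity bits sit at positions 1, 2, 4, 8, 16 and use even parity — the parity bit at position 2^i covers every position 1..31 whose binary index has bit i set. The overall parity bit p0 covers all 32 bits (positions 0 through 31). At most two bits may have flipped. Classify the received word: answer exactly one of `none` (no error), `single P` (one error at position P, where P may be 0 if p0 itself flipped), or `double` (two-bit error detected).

double

s1: b1⊕b3⊕b5⊕b7⊕b9⊕b11⊕b13⊕b15⊕b17⊕b19⊕b21⊕b23⊕b25⊕b27⊕b29⊕b31 = 1⊕1⊕1⊕1⊕1⊕0⊕0⊕0⊕1⊕1⊕0⊕1⊕0⊕0⊕1⊕0 = 1
s2: b2⊕b3⊕b6⊕b7⊕b10⊕b11⊕b14⊕b15⊕b18⊕b19⊕b22⊕b23⊕b26⊕b27⊕b30⊕b31 = 1⊕1⊕0⊕1⊕1⊕0⊕1⊕0⊕0⊕1⊕0⊕1⊕1⊕0⊕1⊕0 = 1
s4: b4⊕b5⊕b6⊕b7⊕b12⊕b13⊕b14⊕b15⊕b20⊕b21⊕b22⊕b23⊕b28⊕b29⊕b30⊕b31 = 0⊕1⊕0⊕1⊕0⊕0⊕1⊕0⊕0⊕0⊕0⊕1⊕0⊕1⊕1⊕0 = 0
s8: b8⊕b9⊕b10⊕b11⊕b12⊕b13⊕b14⊕b15⊕b24⊕b25⊕b26⊕b27⊕b28⊕b29⊕b30⊕b31 = 1⊕1⊕1⊕0⊕0⊕0⊕1⊕0⊕0⊕0⊕1⊕0⊕0⊕1⊕1⊕0 = 1
s16: b16⊕b17⊕b18⊕b19⊕b20⊕b21⊕b22⊕b23⊕b24⊕b25⊕b26⊕b27⊕b28⊕b29⊕b30⊕b31 = 1⊕1⊕0⊕1⊕0⊕0⊕0⊕1⊕0⊕0⊕1⊕0⊕0⊕1⊕1⊕0 = 1
Syndrome (s16...s1) = 11011 → position 27.
Overall parity (XOR of all 32 bits, including p0): 0⊕1⊕1⊕1⊕0⊕1⊕0⊕1⊕1⊕1⊕1⊕0⊕0⊕0⊕1⊕0⊕1⊕1⊕0⊕1⊕0⊕0⊕0⊕1⊕0⊕0⊕1⊕0⊕0⊕1⊕1⊕0 = 0
Overall=0, syndrome position=27 → double-bit error detected (uncorrectable).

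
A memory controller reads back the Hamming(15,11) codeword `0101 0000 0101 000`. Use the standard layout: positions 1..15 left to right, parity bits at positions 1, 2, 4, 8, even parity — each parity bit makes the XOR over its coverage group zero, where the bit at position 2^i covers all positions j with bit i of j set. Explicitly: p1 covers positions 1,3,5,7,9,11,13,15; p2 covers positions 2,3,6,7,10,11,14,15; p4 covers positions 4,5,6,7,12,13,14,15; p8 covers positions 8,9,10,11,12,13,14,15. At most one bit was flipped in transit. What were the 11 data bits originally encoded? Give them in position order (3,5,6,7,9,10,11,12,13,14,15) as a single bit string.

00000101000

s1: b1⊕b3⊕b5⊕b7⊕b9⊕b11⊕b13⊕b15 = 0⊕0⊕0⊕0⊕0⊕0⊕0⊕0 = 0
s2: b2⊕b3⊕b6⊕b7⊕b10⊕b11⊕b14⊕b15 = 1⊕0⊕0⊕0⊕1⊕0⊕0⊕0 = 0
s4: b4⊕b5⊕b6⊕b7⊕b12⊕b13⊕b14⊕b15 = 1⊕0⊕0⊕0⊕1⊕0⊕0⊕0 = 0
s8: b8⊕b9⊕b10⊕b11⊕b12⊕b13⊕b14⊕b15 = 0⊕0⊕1⊕0⊕1⊕0⊕0⊕0 = 0
Syndrome (s8...s1) = 0000 → position 0 (no error).
No correction needed.
Data bits at positions 3,5,6,7,9,10,11,12,13,14,15: 00000101000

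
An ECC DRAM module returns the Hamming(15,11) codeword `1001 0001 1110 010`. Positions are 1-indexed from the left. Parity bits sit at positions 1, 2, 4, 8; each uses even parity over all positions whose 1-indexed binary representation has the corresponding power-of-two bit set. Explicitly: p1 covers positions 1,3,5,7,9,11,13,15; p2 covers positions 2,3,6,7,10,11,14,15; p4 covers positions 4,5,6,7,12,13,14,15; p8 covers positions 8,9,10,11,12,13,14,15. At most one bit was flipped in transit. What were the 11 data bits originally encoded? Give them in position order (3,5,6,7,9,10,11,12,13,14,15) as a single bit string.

00001100010

s1: b1⊕b3⊕b5⊕b7⊕b9⊕b11⊕b13⊕b15 = 1⊕0⊕0⊕0⊕1⊕1⊕0⊕0 = 1
s2: b2⊕b3⊕b6⊕b7⊕b10⊕b11⊕b14⊕b15 = 0⊕0⊕0⊕0⊕1⊕1⊕1⊕0 = 1
s4: b4⊕b5⊕b6⊕b7⊕b12⊕b13⊕b14⊕b15 = 1⊕0⊕0⊕0⊕0⊕0⊕1⊕0 = 0
s8: b8⊕b9⊕b10⊕b11⊕b12⊕b13⊕b14⊕b15 = 1⊕1⊕1⊕1⊕0⊕0⊕1⊕0 = 1
Syndrome (s8...s1) = 1011 → position 11.
Flip bit 11: corrected codeword = 100100011100010
Data bits at positions 3,5,6,7,9,10,11,12,13,14,15: 00001100010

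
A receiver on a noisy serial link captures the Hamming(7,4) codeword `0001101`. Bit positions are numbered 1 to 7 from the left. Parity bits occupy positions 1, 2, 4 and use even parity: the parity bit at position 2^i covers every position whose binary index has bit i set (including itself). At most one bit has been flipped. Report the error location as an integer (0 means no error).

s1: b1⊕b3⊕b5⊕b7 = 0⊕0⊕1⊕1 = 0
s2: b2⊕b3⊕b6⊕b7 = 0⊕0⊕0⊕1 = 1
s4: b4⊕b5⊕b6⊕b7 = 1⊕1⊕0⊕1 = 1
Syndrome (s4...s1) = 110 → position 6.

6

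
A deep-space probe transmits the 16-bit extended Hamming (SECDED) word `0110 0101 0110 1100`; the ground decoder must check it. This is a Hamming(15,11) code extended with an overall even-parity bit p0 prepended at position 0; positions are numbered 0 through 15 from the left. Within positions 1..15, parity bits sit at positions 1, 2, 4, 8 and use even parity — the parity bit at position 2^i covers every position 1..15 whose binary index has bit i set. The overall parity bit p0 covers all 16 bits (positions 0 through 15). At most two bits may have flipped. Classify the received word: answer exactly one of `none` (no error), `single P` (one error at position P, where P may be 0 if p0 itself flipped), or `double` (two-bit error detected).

double

s1: b1⊕b3⊕b5⊕b7⊕b9⊕b11⊕b13⊕b15 = 1⊕0⊕1⊕1⊕1⊕0⊕1⊕0 = 1
s2: b2⊕b3⊕b6⊕b7⊕b10⊕b11⊕b14⊕b15 = 1⊕0⊕0⊕1⊕1⊕0⊕0⊕0 = 1
s4: b4⊕b5⊕b6⊕b7⊕b12⊕b13⊕b14⊕b15 = 0⊕1⊕0⊕1⊕1⊕1⊕0⊕0 = 0
s8: b8⊕b9⊕b10⊕b11⊕b12⊕b13⊕b14⊕b15 = 0⊕1⊕1⊕0⊕1⊕1⊕0⊕0 = 0
Syndrome (s8...s1) = 0011 → position 3.
Overall parity (XOR of all 16 bits, including p0): 0⊕1⊕1⊕0⊕0⊕1⊕0⊕1⊕0⊕1⊕1⊕0⊕1⊕1⊕0⊕0 = 0
Overall=0, syndrome position=3 → double-bit error detected (uncorrectable).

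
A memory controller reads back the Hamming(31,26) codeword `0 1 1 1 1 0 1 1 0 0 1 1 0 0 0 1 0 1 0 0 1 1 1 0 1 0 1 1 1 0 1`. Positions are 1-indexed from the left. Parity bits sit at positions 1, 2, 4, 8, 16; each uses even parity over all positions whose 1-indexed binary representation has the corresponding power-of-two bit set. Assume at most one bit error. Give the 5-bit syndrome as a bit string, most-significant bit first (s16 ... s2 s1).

00010

s1: b1⊕b3⊕b5⊕b7⊕b9⊕b11⊕b13⊕b15⊕b17⊕b19⊕b21⊕b23⊕b25⊕b27⊕b29⊕b31 = 0⊕1⊕1⊕1⊕0⊕1⊕0⊕0⊕0⊕0⊕1⊕1⊕1⊕1⊕1⊕1 = 0
s2: b2⊕b3⊕b6⊕b7⊕b10⊕b11⊕b14⊕b15⊕b18⊕b19⊕b22⊕b23⊕b26⊕b27⊕b30⊕b31 = 1⊕1⊕0⊕1⊕0⊕1⊕0⊕0⊕1⊕0⊕1⊕1⊕0⊕1⊕0⊕1 = 1
s4: b4⊕b5⊕b6⊕b7⊕b12⊕b13⊕b14⊕b15⊕b20⊕b21⊕b22⊕b23⊕b28⊕b29⊕b30⊕b31 = 1⊕1⊕0⊕1⊕1⊕0⊕0⊕0⊕0⊕1⊕1⊕1⊕1⊕1⊕0⊕1 = 0
s8: b8⊕b9⊕b10⊕b11⊕b12⊕b13⊕b14⊕b15⊕b24⊕b25⊕b26⊕b27⊕b28⊕b29⊕b30⊕b31 = 1⊕0⊕0⊕1⊕1⊕0⊕0⊕0⊕0⊕1⊕0⊕1⊕1⊕1⊕0⊕1 = 0
s16: b16⊕b17⊕b18⊕b19⊕b20⊕b21⊕b22⊕b23⊕b24⊕b25⊕b26⊕b27⊕b28⊕b29⊕b30⊕b31 = 1⊕0⊕1⊕0⊕0⊕1⊕1⊕1⊕0⊕1⊕0⊕1⊕1⊕1⊕0⊕1 = 0
Syndrome (s16...s1) = 00010 → position 2.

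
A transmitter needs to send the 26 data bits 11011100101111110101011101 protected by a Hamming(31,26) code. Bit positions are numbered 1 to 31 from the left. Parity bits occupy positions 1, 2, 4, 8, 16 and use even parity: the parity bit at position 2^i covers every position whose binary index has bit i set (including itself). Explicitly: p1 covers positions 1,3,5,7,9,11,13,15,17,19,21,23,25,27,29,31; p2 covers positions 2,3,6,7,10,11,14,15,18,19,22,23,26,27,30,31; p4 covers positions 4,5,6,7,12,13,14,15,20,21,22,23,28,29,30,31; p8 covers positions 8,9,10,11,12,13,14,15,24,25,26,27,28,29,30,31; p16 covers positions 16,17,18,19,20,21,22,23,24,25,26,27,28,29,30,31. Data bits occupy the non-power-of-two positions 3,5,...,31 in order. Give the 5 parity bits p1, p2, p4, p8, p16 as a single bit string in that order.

01011

Place data bits at non-power-of-two positions: b3=1, b5=1, b6=0, b7=1, b9=1, b10=1, b11=0, b12=0, b13=1, b14=0, b15=1, b17=1, b18=1, b19=1, b20=1, b21=1, b22=0, b23=1, b24=0, b25=1, b26=0, b27=1, b28=1, b29=1, b30=0, b31=1.
p1 = XOR of data positions {3,5,7,9,11,13,15,17,19,21,23,25,27,29,31} = 1⊕1⊕1⊕1⊕0⊕1⊕1⊕1⊕1⊕1⊕1⊕1⊕1⊕1⊕1 = 0
p2 = XOR of data positions {3,6,7,10,11,14,15,18,19,22,23,26,27,30,31} = 1⊕0⊕1⊕1⊕0⊕0⊕1⊕1⊕1⊕0⊕1⊕0⊕1⊕0⊕1 = 1
p4 = XOR of data positions {5,6,7,12,13,14,15,20,21,22,23,28,29,30,31} = 1⊕0⊕1⊕0⊕1⊕0⊕1⊕1⊕1⊕0⊕1⊕1⊕1⊕0⊕1 = 0
p8 = XOR of data positions {9,10,11,12,13,14,15,24,25,26,27,28,29,30,31} = 1⊕1⊕0⊕0⊕1⊕0⊕1⊕0⊕1⊕0⊕1⊕1⊕1⊕0⊕1 = 1
p16 = XOR of data positions {17,18,19,20,21,22,23,24,25,26,27,28,29,30,31} = 1⊕1⊕1⊕1⊕1⊕0⊕1⊕0⊕1⊕0⊕1⊕1⊕1⊕0⊕1 = 1
Parity bits p1,p2,p4,p8,p16 = 01011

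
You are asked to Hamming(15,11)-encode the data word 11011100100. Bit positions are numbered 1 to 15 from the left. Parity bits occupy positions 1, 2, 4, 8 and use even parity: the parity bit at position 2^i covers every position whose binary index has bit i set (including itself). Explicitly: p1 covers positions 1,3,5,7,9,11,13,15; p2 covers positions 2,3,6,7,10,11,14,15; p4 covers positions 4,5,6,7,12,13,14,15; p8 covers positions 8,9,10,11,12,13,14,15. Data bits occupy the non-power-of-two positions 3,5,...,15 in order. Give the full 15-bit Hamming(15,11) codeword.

Place data bits at non-power-of-two positions: b3=1, b5=1, b6=0, b7=1, b9=1, b10=1, b11=0, b12=0, b13=1, b14=0, b15=0.
p1 = XOR of data positions {3,5,7,9,11,13,15} = 1⊕1⊕1⊕1⊕0⊕1⊕0 = 1
p2 = XOR of data positions {3,6,7,10,11,14,15} = 1⊕0⊕1⊕1⊕0⊕0⊕0 = 1
p4 = XOR of data positions {5,6,7,12,13,14,15} = 1⊕0⊕1⊕0⊕1⊕0⊕0 = 1
p8 = XOR of data positions {9,10,11,12,13,14,15} = 1⊕1⊕0⊕0⊕1⊕0⊕0 = 1
Codeword b1..b15 = 111110111100100

111110111100100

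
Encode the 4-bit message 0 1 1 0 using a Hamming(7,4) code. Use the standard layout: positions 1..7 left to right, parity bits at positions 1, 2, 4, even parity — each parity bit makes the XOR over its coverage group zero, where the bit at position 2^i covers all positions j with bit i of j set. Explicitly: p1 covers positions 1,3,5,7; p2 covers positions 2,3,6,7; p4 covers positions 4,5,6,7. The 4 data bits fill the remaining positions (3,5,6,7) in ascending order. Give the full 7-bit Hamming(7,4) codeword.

Place data bits at non-power-of-two positions: b3=0, b5=1, b6=1, b7=0.
p1 = XOR of data positions {3,5,7} = 0⊕1⊕0 = 1
p2 = XOR of data positions {3,6,7} = 0⊕1⊕0 = 1
p4 = XOR of data positions {5,6,7} = 1⊕1⊕0 = 0
Codeword b1..b7 = 1100110

1100110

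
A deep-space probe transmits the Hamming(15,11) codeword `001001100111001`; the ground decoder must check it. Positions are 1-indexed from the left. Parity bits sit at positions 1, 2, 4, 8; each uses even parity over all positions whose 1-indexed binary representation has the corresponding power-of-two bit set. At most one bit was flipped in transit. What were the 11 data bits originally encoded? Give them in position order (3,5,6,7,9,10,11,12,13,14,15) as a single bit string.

s1: b1⊕b3⊕b5⊕b7⊕b9⊕b11⊕b13⊕b15 = 0⊕1⊕0⊕1⊕0⊕1⊕0⊕1 = 0
s2: b2⊕b3⊕b6⊕b7⊕b10⊕b11⊕b14⊕b15 = 0⊕1⊕1⊕1⊕1⊕1⊕0⊕1 = 0
s4: b4⊕b5⊕b6⊕b7⊕b12⊕b13⊕b14⊕b15 = 0⊕0⊕1⊕1⊕1⊕0⊕0⊕1 = 0
s8: b8⊕b9⊕b10⊕b11⊕b12⊕b13⊕b14⊕b15 = 0⊕0⊕1⊕1⊕1⊕0⊕0⊕1 = 0
Syndrome (s8...s1) = 0000 → position 0 (no error).
No correction needed.
Data bits at positions 3,5,6,7,9,10,11,12,13,14,15: 10110111001

10110111001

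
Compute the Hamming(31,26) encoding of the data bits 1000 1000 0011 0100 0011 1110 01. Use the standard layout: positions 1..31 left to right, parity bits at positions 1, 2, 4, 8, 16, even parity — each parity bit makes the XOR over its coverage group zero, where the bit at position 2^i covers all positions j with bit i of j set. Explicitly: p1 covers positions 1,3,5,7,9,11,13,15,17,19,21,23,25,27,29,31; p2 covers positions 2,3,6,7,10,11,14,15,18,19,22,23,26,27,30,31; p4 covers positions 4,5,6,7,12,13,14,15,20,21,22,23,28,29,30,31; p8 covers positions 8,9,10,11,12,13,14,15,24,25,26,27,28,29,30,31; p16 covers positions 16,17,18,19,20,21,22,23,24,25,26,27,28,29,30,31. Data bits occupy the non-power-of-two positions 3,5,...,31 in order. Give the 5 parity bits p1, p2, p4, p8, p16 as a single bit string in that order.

Place data bits at non-power-of-two positions: b3=1, b5=0, b6=0, b7=0, b9=1, b10=0, b11=0, b12=0, b13=0, b14=0, b15=1, b17=1, b18=0, b19=1, b20=0, b21=0, b22=0, b23=0, b24=1, b25=1, b26=1, b27=1, b28=1, b29=0, b30=0, b31=1.
p1 = XOR of data positions {3,5,7,9,11,13,15,17,19,21,23,25,27,29,31} = 1⊕0⊕0⊕1⊕0⊕0⊕1⊕1⊕1⊕0⊕0⊕1⊕1⊕0⊕1 = 0
p2 = XOR of data positions {3,6,7,10,11,14,15,18,19,22,23,26,27,30,31} = 1⊕0⊕0⊕0⊕0⊕0⊕1⊕0⊕1⊕0⊕0⊕1⊕1⊕0⊕1 = 0
p4 = XOR of data positions {5,6,7,12,13,14,15,20,21,22,23,28,29,30,31} = 0⊕0⊕0⊕0⊕0⊕0⊕1⊕0⊕0⊕0⊕0⊕1⊕0⊕0⊕1 = 1
p8 = XOR of data positions {9,10,11,12,13,14,15,24,25,26,27,28,29,30,31} = 1⊕0⊕0⊕0⊕0⊕0⊕1⊕1⊕1⊕1⊕1⊕1⊕0⊕0⊕1 = 0
p16 = XOR of data positions {17,18,19,20,21,22,23,24,25,26,27,28,29,30,31} = 1⊕0⊕1⊕0⊕0⊕0⊕0⊕1⊕1⊕1⊕1⊕1⊕0⊕0⊕1 = 0
Parity bits p1,p2,p4,p8,p16 = 00100

00100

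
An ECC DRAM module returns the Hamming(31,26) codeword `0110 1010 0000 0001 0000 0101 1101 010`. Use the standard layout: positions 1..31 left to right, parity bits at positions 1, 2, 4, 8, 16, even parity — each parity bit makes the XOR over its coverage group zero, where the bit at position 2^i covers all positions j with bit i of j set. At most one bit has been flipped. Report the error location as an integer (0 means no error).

28

s1: b1⊕b3⊕b5⊕b7⊕b9⊕b11⊕b13⊕b15⊕b17⊕b19⊕b21⊕b23⊕b25⊕b27⊕b29⊕b31 = 0⊕1⊕1⊕1⊕0⊕0⊕0⊕0⊕0⊕0⊕0⊕0⊕1⊕0⊕0⊕0 = 0
s2: b2⊕b3⊕b6⊕b7⊕b10⊕b11⊕b14⊕b15⊕b18⊕b19⊕b22⊕b23⊕b26⊕b27⊕b30⊕b31 = 1⊕1⊕0⊕1⊕0⊕0⊕0⊕0⊕0⊕0⊕1⊕0⊕1⊕0⊕1⊕0 = 0
s4: b4⊕b5⊕b6⊕b7⊕b12⊕b13⊕b14⊕b15⊕b20⊕b21⊕b22⊕b23⊕b28⊕b29⊕b30⊕b31 = 0⊕1⊕0⊕1⊕0⊕0⊕0⊕0⊕0⊕0⊕1⊕0⊕1⊕0⊕1⊕0 = 1
s8: b8⊕b9⊕b10⊕b11⊕b12⊕b13⊕b14⊕b15⊕b24⊕b25⊕b26⊕b27⊕b28⊕b29⊕b30⊕b31 = 0⊕0⊕0⊕0⊕0⊕0⊕0⊕0⊕1⊕1⊕1⊕0⊕1⊕0⊕1⊕0 = 1
s16: b16⊕b17⊕b18⊕b19⊕b20⊕b21⊕b22⊕b23⊕b24⊕b25⊕b26⊕b27⊕b28⊕b29⊕b30⊕b31 = 1⊕0⊕0⊕0⊕0⊕0⊕1⊕0⊕1⊕1⊕1⊕0⊕1⊕0⊕1⊕0 = 1
Syndrome (s16...s1) = 11100 → position 28.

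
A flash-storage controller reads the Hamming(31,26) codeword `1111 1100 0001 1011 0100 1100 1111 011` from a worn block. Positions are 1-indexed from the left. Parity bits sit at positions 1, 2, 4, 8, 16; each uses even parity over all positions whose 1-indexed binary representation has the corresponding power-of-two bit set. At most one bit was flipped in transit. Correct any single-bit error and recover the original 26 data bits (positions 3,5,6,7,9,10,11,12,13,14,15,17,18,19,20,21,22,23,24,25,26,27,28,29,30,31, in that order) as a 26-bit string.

11100001001010011001111011

s1: b1⊕b3⊕b5⊕b7⊕b9⊕b11⊕b13⊕b15⊕b17⊕b19⊕b21⊕b23⊕b25⊕b27⊕b29⊕b31 = 1⊕1⊕1⊕0⊕0⊕0⊕1⊕1⊕0⊕0⊕1⊕0⊕1⊕1⊕0⊕1 = 1
s2: b2⊕b3⊕b6⊕b7⊕b10⊕b11⊕b14⊕b15⊕b18⊕b19⊕b22⊕b23⊕b26⊕b27⊕b30⊕b31 = 1⊕1⊕1⊕0⊕0⊕0⊕0⊕1⊕1⊕0⊕1⊕0⊕1⊕1⊕1⊕1 = 0
s4: b4⊕b5⊕b6⊕b7⊕b12⊕b13⊕b14⊕b15⊕b20⊕b21⊕b22⊕b23⊕b28⊕b29⊕b30⊕b31 = 1⊕1⊕1⊕0⊕1⊕1⊕0⊕1⊕0⊕1⊕1⊕0⊕1⊕0⊕1⊕1 = 1
s8: b8⊕b9⊕b10⊕b11⊕b12⊕b13⊕b14⊕b15⊕b24⊕b25⊕b26⊕b27⊕b28⊕b29⊕b30⊕b31 = 0⊕0⊕0⊕0⊕1⊕1⊕0⊕1⊕0⊕1⊕1⊕1⊕1⊕0⊕1⊕1 = 1
s16: b16⊕b17⊕b18⊕b19⊕b20⊕b21⊕b22⊕b23⊕b24⊕b25⊕b26⊕b27⊕b28⊕b29⊕b30⊕b31 = 1⊕0⊕1⊕0⊕0⊕1⊕1⊕0⊕0⊕1⊕1⊕1⊕1⊕0⊕1⊕1 = 0
Syndrome (s16...s1) = 01101 → position 13.
Flip bit 13: corrected codeword = 1111110000010011010011001111011
Data bits at positions 3,5,6,7,9,10,11,12,13,14,15,17,18,19,20,21,22,23,24,25,26,27,28,29,30,31: 11100001001010011001111011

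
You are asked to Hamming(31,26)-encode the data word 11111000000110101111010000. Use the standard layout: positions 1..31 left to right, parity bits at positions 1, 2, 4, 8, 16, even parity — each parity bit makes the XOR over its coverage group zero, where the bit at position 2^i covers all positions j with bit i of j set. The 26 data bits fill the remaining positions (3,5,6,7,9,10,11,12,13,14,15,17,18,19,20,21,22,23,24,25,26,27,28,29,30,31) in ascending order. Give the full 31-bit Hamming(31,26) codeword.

0110111010000000110101111010000

Place data bits at non-power-of-two positions: b3=1, b5=1, b6=1, b7=1, b9=1, b10=0, b11=0, b12=0, b13=0, b14=0, b15=0, b17=1, b18=1, b19=0, b20=1, b21=0, b22=1, b23=1, b24=1, b25=1, b26=0, b27=1, b28=0, b29=0, b30=0, b31=0.
p1 = XOR of data positions {3,5,7,9,11,13,15,17,19,21,23,25,27,29,31} = 1⊕1⊕1⊕1⊕0⊕0⊕0⊕1⊕0⊕0⊕1⊕1⊕1⊕0⊕0 = 0
p2 = XOR of data positions {3,6,7,10,11,14,15,18,19,22,23,26,27,30,31} = 1⊕1⊕1⊕0⊕0⊕0⊕0⊕1⊕0⊕1⊕1⊕0⊕1⊕0⊕0 = 1
p4 = XOR of data positions {5,6,7,12,13,14,15,20,21,22,23,28,29,30,31} = 1⊕1⊕1⊕0⊕0⊕0⊕0⊕1⊕0⊕1⊕1⊕0⊕0⊕0⊕0 = 0
p8 = XOR of data positions {9,10,11,12,13,14,15,24,25,26,27,28,29,30,31} = 1⊕0⊕0⊕0⊕0⊕0⊕0⊕1⊕1⊕0⊕1⊕0⊕0⊕0⊕0 = 0
p16 = XOR of data positions {17,18,19,20,21,22,23,24,25,26,27,28,29,30,31} = 1⊕1⊕0⊕1⊕0⊕1⊕1⊕1⊕1⊕0⊕1⊕0⊕0⊕0⊕0 = 0
Codeword b1..b31 = 0110111010000000110101111010000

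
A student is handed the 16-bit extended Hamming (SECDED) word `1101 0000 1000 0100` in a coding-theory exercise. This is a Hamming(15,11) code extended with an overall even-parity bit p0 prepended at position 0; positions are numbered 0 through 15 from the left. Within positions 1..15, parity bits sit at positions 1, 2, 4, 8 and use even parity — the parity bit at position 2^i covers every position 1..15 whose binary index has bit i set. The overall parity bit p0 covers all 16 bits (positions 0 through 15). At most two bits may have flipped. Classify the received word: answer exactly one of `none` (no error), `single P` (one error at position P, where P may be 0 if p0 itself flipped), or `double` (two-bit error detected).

s1: b1⊕b3⊕b5⊕b7⊕b9⊕b11⊕b13⊕b15 = 1⊕1⊕0⊕0⊕0⊕0⊕1⊕0 = 1
s2: b2⊕b3⊕b6⊕b7⊕b10⊕b11⊕b14⊕b15 = 0⊕1⊕0⊕0⊕0⊕0⊕0⊕0 = 1
s4: b4⊕b5⊕b6⊕b7⊕b12⊕b13⊕b14⊕b15 = 0⊕0⊕0⊕0⊕0⊕1⊕0⊕0 = 1
s8: b8⊕b9⊕b10⊕b11⊕b12⊕b13⊕b14⊕b15 = 1⊕0⊕0⊕0⊕0⊕1⊕0⊕0 = 0
Syndrome (s8...s1) = 0111 → position 7.
Overall parity (XOR of all 16 bits, including p0): 1⊕1⊕0⊕1⊕0⊕0⊕0⊕0⊕1⊕0⊕0⊕0⊕0⊕1⊕0⊕0 = 1
Overall=1, syndrome position=7 → single-bit error at position 7.

single 7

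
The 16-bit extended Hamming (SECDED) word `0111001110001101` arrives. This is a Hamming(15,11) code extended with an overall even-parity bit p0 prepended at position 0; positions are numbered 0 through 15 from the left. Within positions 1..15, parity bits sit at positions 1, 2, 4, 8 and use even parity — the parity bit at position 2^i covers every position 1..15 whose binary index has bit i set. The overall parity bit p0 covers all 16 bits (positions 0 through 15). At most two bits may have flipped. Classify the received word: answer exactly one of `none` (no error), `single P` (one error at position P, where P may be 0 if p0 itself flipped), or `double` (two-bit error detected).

single 7

s1: b1⊕b3⊕b5⊕b7⊕b9⊕b11⊕b13⊕b15 = 1⊕1⊕0⊕1⊕0⊕0⊕1⊕1 = 1
s2: b2⊕b3⊕b6⊕b7⊕b10⊕b11⊕b14⊕b15 = 1⊕1⊕1⊕1⊕0⊕0⊕0⊕1 = 1
s4: b4⊕b5⊕b6⊕b7⊕b12⊕b13⊕b14⊕b15 = 0⊕0⊕1⊕1⊕1⊕1⊕0⊕1 = 1
s8: b8⊕b9⊕b10⊕b11⊕b12⊕b13⊕b14⊕b15 = 1⊕0⊕0⊕0⊕1⊕1⊕0⊕1 = 0
Syndrome (s8...s1) = 0111 → position 7.
Overall parity (XOR of all 16 bits, including p0): 0⊕1⊕1⊕1⊕0⊕0⊕1⊕1⊕1⊕0⊕0⊕0⊕1⊕1⊕0⊕1 = 1
Overall=1, syndrome position=7 → single-bit error at position 7.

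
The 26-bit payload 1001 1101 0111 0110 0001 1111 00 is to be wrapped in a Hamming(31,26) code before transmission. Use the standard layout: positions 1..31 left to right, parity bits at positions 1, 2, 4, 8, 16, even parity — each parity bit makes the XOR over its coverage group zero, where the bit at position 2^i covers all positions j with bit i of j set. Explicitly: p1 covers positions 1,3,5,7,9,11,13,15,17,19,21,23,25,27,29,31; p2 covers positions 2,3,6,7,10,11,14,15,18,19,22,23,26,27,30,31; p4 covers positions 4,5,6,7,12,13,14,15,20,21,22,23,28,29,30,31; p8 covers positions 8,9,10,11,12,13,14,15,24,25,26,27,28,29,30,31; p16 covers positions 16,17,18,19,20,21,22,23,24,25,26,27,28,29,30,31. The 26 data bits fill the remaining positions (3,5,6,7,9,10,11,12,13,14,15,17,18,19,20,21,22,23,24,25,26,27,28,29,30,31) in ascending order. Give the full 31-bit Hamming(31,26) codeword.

1011001011010110101100001111100

Place data bits at non-power-of-two positions: b3=1, b5=0, b6=0, b7=1, b9=1, b10=1, b11=0, b12=1, b13=0, b14=1, b15=1, b17=1, b18=0, b19=1, b20=1, b21=0, b22=0, b23=0, b24=0, b25=1, b26=1, b27=1, b28=1, b29=1, b30=0, b31=0.
p1 = XOR of data positions {3,5,7,9,11,13,15,17,19,21,23,25,27,29,31} = 1⊕0⊕1⊕1⊕0⊕0⊕1⊕1⊕1⊕0⊕0⊕1⊕1⊕1⊕0 = 1
p2 = XOR of data positions {3,6,7,10,11,14,15,18,19,22,23,26,27,30,31} = 1⊕0⊕1⊕1⊕0⊕1⊕1⊕0⊕1⊕0⊕0⊕1⊕1⊕0⊕0 = 0
p4 = XOR of data positions {5,6,7,12,13,14,15,20,21,22,23,28,29,30,31} = 0⊕0⊕1⊕1⊕0⊕1⊕1⊕1⊕0⊕0⊕0⊕1⊕1⊕0⊕0 = 1
p8 = XOR of data positions {9,10,11,12,13,14,15,24,25,26,27,28,29,30,31} = 1⊕1⊕0⊕1⊕0⊕1⊕1⊕0⊕1⊕1⊕1⊕1⊕1⊕0⊕0 = 0
p16 = XOR of data positions {17,18,19,20,21,22,23,24,25,26,27,28,29,30,31} = 1⊕0⊕1⊕1⊕0⊕0⊕0⊕0⊕1⊕1⊕1⊕1⊕1⊕0⊕0 = 0
Codeword b1..b31 = 1011001011010110101100001111100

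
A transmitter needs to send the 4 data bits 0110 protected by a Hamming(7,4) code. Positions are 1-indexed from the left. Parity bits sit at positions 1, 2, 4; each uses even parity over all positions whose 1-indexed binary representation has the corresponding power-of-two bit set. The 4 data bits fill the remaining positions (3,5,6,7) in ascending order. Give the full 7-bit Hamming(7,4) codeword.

Place data bits at non-power-of-two positions: b3=0, b5=1, b6=1, b7=0.
p1 = XOR of data positions {3,5,7} = 0⊕1⊕0 = 1
p2 = XOR of data positions {3,6,7} = 0⊕1⊕0 = 1
p4 = XOR of data positions {5,6,7} = 1⊕1⊕0 = 0
Codeword b1..b7 = 1100110

1100110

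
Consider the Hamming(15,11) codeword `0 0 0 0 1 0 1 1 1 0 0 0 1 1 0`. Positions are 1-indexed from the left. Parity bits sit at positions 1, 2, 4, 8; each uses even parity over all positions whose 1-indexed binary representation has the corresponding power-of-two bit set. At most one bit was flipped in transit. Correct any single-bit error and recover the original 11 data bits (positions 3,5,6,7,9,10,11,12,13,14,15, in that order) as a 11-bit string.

s1: b1⊕b3⊕b5⊕b7⊕b9⊕b11⊕b13⊕b15 = 0⊕0⊕1⊕1⊕1⊕0⊕1⊕0 = 0
s2: b2⊕b3⊕b6⊕b7⊕b10⊕b11⊕b14⊕b15 = 0⊕0⊕0⊕1⊕0⊕0⊕1⊕0 = 0
s4: b4⊕b5⊕b6⊕b7⊕b12⊕b13⊕b14⊕b15 = 0⊕1⊕0⊕1⊕0⊕1⊕1⊕0 = 0
s8: b8⊕b9⊕b10⊕b11⊕b12⊕b13⊕b14⊕b15 = 1⊕1⊕0⊕0⊕0⊕1⊕1⊕0 = 0
Syndrome (s8...s1) = 0000 → position 0 (no error).
No correction needed.
Data bits at positions 3,5,6,7,9,10,11,12,13,14,15: 01011000110

01011000110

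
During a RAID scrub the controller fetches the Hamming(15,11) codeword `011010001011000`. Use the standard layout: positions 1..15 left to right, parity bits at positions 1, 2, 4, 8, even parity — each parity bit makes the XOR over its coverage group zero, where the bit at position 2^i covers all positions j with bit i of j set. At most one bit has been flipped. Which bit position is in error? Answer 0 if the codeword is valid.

10

s1: b1⊕b3⊕b5⊕b7⊕b9⊕b11⊕b13⊕b15 = 0⊕1⊕1⊕0⊕1⊕1⊕0⊕0 = 0
s2: b2⊕b3⊕b6⊕b7⊕b10⊕b11⊕b14⊕b15 = 1⊕1⊕0⊕0⊕0⊕1⊕0⊕0 = 1
s4: b4⊕b5⊕b6⊕b7⊕b12⊕b13⊕b14⊕b15 = 0⊕1⊕0⊕0⊕1⊕0⊕0⊕0 = 0
s8: b8⊕b9⊕b10⊕b11⊕b12⊕b13⊕b14⊕b15 = 0⊕1⊕0⊕1⊕1⊕0⊕0⊕0 = 1
Syndrome (s8...s1) = 1010 → position 10.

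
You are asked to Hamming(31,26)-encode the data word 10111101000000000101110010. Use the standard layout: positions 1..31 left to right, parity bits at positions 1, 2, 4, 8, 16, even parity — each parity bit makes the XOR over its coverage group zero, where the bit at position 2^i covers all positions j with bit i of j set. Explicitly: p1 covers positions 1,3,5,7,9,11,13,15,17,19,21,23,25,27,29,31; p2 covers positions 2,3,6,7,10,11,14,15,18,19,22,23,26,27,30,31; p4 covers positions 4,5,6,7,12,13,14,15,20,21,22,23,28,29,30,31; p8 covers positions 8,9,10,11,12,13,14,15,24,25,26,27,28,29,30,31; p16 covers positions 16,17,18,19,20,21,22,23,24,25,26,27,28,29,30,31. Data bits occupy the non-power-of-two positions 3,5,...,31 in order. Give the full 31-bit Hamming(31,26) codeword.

Place data bits at non-power-of-two positions: b3=1, b5=0, b6=1, b7=1, b9=1, b10=1, b11=0, b12=1, b13=0, b14=0, b15=0, b17=0, b18=0, b19=0, b20=0, b21=0, b22=0, b23=1, b24=0, b25=1, b26=1, b27=1, b28=0, b29=0, b30=1, b31=0.
p1 = XOR of data positions {3,5,7,9,11,13,15,17,19,21,23,25,27,29,31} = 1⊕0⊕1⊕1⊕0⊕0⊕0⊕0⊕0⊕0⊕1⊕1⊕1⊕0⊕0 = 0
p2 = XOR of data positions {3,6,7,10,11,14,15,18,19,22,23,26,27,30,31} = 1⊕1⊕1⊕1⊕0⊕0⊕0⊕0⊕0⊕0⊕1⊕1⊕1⊕1⊕0 = 0
p4 = XOR of data positions {5,6,7,12,13,14,15,20,21,22,23,28,29,30,31} = 0⊕1⊕1⊕1⊕0⊕0⊕0⊕0⊕0⊕0⊕1⊕0⊕0⊕1⊕0 = 1
p8 = XOR of data positions {9,10,11,12,13,14,15,24,25,26,27,28,29,30,31} = 1⊕1⊕0⊕1⊕0⊕0⊕0⊕0⊕1⊕1⊕1⊕0⊕0⊕1⊕0 = 1
p16 = XOR of data positions {17,18,19,20,21,22,23,24,25,26,27,28,29,30,31} = 0⊕0⊕0⊕0⊕0⊕0⊕1⊕0⊕1⊕1⊕1⊕0⊕0⊕1⊕0 = 1
Codeword b1..b31 = 0011011111010001000000101110010

0011011111010001000000101110010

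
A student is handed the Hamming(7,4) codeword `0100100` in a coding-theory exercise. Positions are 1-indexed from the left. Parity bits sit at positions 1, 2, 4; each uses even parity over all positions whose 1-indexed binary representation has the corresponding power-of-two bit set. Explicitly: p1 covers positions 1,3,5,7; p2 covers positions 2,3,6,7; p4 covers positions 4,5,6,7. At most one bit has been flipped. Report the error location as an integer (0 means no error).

7

s1: b1⊕b3⊕b5⊕b7 = 0⊕0⊕1⊕0 = 1
s2: b2⊕b3⊕b6⊕b7 = 1⊕0⊕0⊕0 = 1
s4: b4⊕b5⊕b6⊕b7 = 0⊕1⊕0⊕0 = 1
Syndrome (s4...s1) = 111 → position 7.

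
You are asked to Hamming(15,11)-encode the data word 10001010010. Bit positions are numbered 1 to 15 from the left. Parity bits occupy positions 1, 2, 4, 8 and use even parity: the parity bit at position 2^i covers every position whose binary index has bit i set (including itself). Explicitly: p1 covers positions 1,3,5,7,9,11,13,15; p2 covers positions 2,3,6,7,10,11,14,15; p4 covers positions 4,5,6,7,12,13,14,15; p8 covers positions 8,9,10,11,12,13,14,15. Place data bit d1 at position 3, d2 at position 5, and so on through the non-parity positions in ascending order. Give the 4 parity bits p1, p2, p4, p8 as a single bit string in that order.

1111

Place data bits at non-power-of-two positions: b3=1, b5=0, b6=0, b7=0, b9=1, b10=0, b11=1, b12=0, b13=0, b14=1, b15=0.
p1 = XOR of data positions {3,5,7,9,11,13,15} = 1⊕0⊕0⊕1⊕1⊕0⊕0 = 1
p2 = XOR of data positions {3,6,7,10,11,14,15} = 1⊕0⊕0⊕0⊕1⊕1⊕0 = 1
p4 = XOR of data positions {5,6,7,12,13,14,15} = 0⊕0⊕0⊕0⊕0⊕1⊕0 = 1
p8 = XOR of data positions {9,10,11,12,13,14,15} = 1⊕0⊕1⊕0⊕0⊕1⊕0 = 1
Parity bits p1,p2,p4,p8 = 1111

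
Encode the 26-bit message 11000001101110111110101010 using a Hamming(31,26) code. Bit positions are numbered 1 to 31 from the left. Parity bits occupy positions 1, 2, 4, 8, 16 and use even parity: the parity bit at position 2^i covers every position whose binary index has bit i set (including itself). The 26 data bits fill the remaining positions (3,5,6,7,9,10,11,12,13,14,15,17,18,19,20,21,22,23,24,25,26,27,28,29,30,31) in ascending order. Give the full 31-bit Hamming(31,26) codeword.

Place data bits at non-power-of-two positions: b3=1, b5=1, b6=0, b7=0, b9=0, b10=0, b11=0, b12=1, b13=1, b14=0, b15=1, b17=1, b18=1, b19=0, b20=1, b21=1, b22=1, b23=1, b24=1, b25=0, b26=1, b27=0, b28=1, b29=0, b30=1, b31=0.
p1 = XOR of data positions {3,5,7,9,11,13,15,17,19,21,23,25,27,29,31} = 1⊕1⊕0⊕0⊕0⊕1⊕1⊕1⊕0⊕1⊕1⊕0⊕0⊕0⊕0 = 1
p2 = XOR of data positions {3,6,7,10,11,14,15,18,19,22,23,26,27,30,31} = 1⊕0⊕0⊕0⊕0⊕0⊕1⊕1⊕0⊕1⊕1⊕1⊕0⊕1⊕0 = 1
p4 = XOR of data positions {5,6,7,12,13,14,15,20,21,22,23,28,29,30,31} = 1⊕0⊕0⊕1⊕1⊕0⊕1⊕1⊕1⊕1⊕1⊕1⊕0⊕1⊕0 = 0
p8 = XOR of data positions {9,10,11,12,13,14,15,24,25,26,27,28,29,30,31} = 0⊕0⊕0⊕1⊕1⊕0⊕1⊕1⊕0⊕1⊕0⊕1⊕0⊕1⊕0 = 1
p16 = XOR of data positions {17,18,19,20,21,22,23,24,25,26,27,28,29,30,31} = 1⊕1⊕0⊕1⊕1⊕1⊕1⊕1⊕0⊕1⊕0⊕1⊕0⊕1⊕0 = 0
Codeword b1..b31 = 1110100100011010110111110101010

1110100100011010110111110101010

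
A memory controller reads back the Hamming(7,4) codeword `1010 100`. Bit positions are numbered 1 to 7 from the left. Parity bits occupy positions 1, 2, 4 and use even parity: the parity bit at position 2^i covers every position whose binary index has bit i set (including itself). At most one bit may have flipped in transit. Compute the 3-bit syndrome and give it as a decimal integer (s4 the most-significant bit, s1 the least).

7

s1: b1⊕b3⊕b5⊕b7 = 1⊕1⊕1⊕0 = 1
s2: b2⊕b3⊕b6⊕b7 = 0⊕1⊕0⊕0 = 1
s4: b4⊕b5⊕b6⊕b7 = 0⊕1⊕0⊕0 = 1
Syndrome (s4...s1) = 111 → position 7.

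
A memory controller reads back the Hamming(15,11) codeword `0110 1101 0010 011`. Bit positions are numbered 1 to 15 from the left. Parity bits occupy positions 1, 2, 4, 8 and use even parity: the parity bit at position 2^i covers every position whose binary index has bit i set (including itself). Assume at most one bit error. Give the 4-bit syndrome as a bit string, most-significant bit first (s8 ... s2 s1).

s1: b1⊕b3⊕b5⊕b7⊕b9⊕b11⊕b13⊕b15 = 0⊕1⊕1⊕0⊕0⊕1⊕0⊕1 = 0
s2: b2⊕b3⊕b6⊕b7⊕b10⊕b11⊕b14⊕b15 = 1⊕1⊕1⊕0⊕0⊕1⊕1⊕1 = 0
s4: b4⊕b5⊕b6⊕b7⊕b12⊕b13⊕b14⊕b15 = 0⊕1⊕1⊕0⊕0⊕0⊕1⊕1 = 0
s8: b8⊕b9⊕b10⊕b11⊕b12⊕b13⊕b14⊕b15 = 1⊕0⊕0⊕1⊕0⊕0⊕1⊕1 = 0
Syndrome (s8...s1) = 0000 → position 0 (no error).

0000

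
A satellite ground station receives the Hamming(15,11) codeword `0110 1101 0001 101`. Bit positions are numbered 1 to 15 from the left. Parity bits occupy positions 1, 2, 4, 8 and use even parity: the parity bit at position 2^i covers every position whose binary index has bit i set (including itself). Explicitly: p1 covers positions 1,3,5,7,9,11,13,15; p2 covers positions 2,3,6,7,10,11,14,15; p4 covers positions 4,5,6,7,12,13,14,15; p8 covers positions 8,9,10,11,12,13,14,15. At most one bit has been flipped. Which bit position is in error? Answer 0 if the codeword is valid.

4

s1: b1⊕b3⊕b5⊕b7⊕b9⊕b11⊕b13⊕b15 = 0⊕1⊕1⊕0⊕0⊕0⊕1⊕1 = 0
s2: b2⊕b3⊕b6⊕b7⊕b10⊕b11⊕b14⊕b15 = 1⊕1⊕1⊕0⊕0⊕0⊕0⊕1 = 0
s4: b4⊕b5⊕b6⊕b7⊕b12⊕b13⊕b14⊕b15 = 0⊕1⊕1⊕0⊕1⊕1⊕0⊕1 = 1
s8: b8⊕b9⊕b10⊕b11⊕b12⊕b13⊕b14⊕b15 = 1⊕0⊕0⊕0⊕1⊕1⊕0⊕1 = 0
Syndrome (s8...s1) = 0100 → position 4.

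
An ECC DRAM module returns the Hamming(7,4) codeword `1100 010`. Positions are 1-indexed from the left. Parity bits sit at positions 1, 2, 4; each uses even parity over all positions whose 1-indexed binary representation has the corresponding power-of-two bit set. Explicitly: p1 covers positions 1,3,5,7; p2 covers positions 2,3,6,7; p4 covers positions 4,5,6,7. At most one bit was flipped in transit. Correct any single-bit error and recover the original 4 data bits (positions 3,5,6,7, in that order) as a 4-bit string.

0110

s1: b1⊕b3⊕b5⊕b7 = 1⊕0⊕0⊕0 = 1
s2: b2⊕b3⊕b6⊕b7 = 1⊕0⊕1⊕0 = 0
s4: b4⊕b5⊕b6⊕b7 = 0⊕0⊕1⊕0 = 1
Syndrome (s4...s1) = 101 → position 5.
Flip bit 5: corrected codeword = 1100110
Data bits at positions 3,5,6,7: 0110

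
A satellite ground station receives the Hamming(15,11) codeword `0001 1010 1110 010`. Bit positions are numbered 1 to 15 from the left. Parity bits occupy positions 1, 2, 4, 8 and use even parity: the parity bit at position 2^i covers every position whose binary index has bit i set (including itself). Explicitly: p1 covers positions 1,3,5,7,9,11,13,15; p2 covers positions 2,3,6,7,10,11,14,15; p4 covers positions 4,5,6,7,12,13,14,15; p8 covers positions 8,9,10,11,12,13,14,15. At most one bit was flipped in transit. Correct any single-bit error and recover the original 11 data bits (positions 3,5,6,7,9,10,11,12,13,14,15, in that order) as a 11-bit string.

01011110010

s1: b1⊕b3⊕b5⊕b7⊕b9⊕b11⊕b13⊕b15 = 0⊕0⊕1⊕1⊕1⊕1⊕0⊕0 = 0
s2: b2⊕b3⊕b6⊕b7⊕b10⊕b11⊕b14⊕b15 = 0⊕0⊕0⊕1⊕1⊕1⊕1⊕0 = 0
s4: b4⊕b5⊕b6⊕b7⊕b12⊕b13⊕b14⊕b15 = 1⊕1⊕0⊕1⊕0⊕0⊕1⊕0 = 0
s8: b8⊕b9⊕b10⊕b11⊕b12⊕b13⊕b14⊕b15 = 0⊕1⊕1⊕1⊕0⊕0⊕1⊕0 = 0
Syndrome (s8...s1) = 0000 → position 0 (no error).
No correction needed.
Data bits at positions 3,5,6,7,9,10,11,12,13,14,15: 01011110010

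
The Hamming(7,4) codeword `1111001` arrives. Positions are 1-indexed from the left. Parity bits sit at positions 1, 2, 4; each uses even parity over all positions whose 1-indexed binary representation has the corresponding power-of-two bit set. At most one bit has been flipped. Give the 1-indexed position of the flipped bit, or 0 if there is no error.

s1: b1⊕b3⊕b5⊕b7 = 1⊕1⊕0⊕1 = 1
s2: b2⊕b3⊕b6⊕b7 = 1⊕1⊕0⊕1 = 1
s4: b4⊕b5⊕b6⊕b7 = 1⊕0⊕0⊕1 = 0
Syndrome (s4...s1) = 011 → position 3.

3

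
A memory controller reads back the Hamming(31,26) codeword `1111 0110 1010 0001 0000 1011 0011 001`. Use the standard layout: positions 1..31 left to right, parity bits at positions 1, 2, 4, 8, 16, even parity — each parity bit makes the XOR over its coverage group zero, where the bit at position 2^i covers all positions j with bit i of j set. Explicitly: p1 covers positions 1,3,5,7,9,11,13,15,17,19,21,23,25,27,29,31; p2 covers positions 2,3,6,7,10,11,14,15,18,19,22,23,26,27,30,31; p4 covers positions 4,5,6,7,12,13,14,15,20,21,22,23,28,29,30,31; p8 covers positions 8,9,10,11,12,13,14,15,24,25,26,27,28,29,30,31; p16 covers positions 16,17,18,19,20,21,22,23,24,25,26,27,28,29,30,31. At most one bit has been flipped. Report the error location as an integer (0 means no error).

21

s1: b1⊕b3⊕b5⊕b7⊕b9⊕b11⊕b13⊕b15⊕b17⊕b19⊕b21⊕b23⊕b25⊕b27⊕b29⊕b31 = 1⊕1⊕0⊕1⊕1⊕1⊕0⊕0⊕0⊕0⊕1⊕1⊕0⊕1⊕0⊕1 = 1
s2: b2⊕b3⊕b6⊕b7⊕b10⊕b11⊕b14⊕b15⊕b18⊕b19⊕b22⊕b23⊕b26⊕b27⊕b30⊕b31 = 1⊕1⊕1⊕1⊕0⊕1⊕0⊕0⊕0⊕0⊕0⊕1⊕0⊕1⊕0⊕1 = 0
s4: b4⊕b5⊕b6⊕b7⊕b12⊕b13⊕b14⊕b15⊕b20⊕b21⊕b22⊕b23⊕b28⊕b29⊕b30⊕b31 = 1⊕0⊕1⊕1⊕0⊕0⊕0⊕0⊕0⊕1⊕0⊕1⊕1⊕0⊕0⊕1 = 1
s8: b8⊕b9⊕b10⊕b11⊕b12⊕b13⊕b14⊕b15⊕b24⊕b25⊕b26⊕b27⊕b28⊕b29⊕b30⊕b31 = 0⊕1⊕0⊕1⊕0⊕0⊕0⊕0⊕1⊕0⊕0⊕1⊕1⊕0⊕0⊕1 = 0
s16: b16⊕b17⊕b18⊕b19⊕b20⊕b21⊕b22⊕b23⊕b24⊕b25⊕b26⊕b27⊕b28⊕b29⊕b30⊕b31 = 1⊕0⊕0⊕0⊕0⊕1⊕0⊕1⊕1⊕0⊕0⊕1⊕1⊕0⊕0⊕1 = 1
Syndrome (s16...s1) = 10101 → position 21.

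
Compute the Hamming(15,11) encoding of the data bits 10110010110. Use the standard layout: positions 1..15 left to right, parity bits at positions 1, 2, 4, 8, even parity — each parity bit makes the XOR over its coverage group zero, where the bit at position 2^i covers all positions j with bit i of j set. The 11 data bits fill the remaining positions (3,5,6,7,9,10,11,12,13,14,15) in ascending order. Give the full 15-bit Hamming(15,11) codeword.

Place data bits at non-power-of-two positions: b3=1, b5=0, b6=1, b7=1, b9=0, b10=0, b11=1, b12=0, b13=1, b14=1, b15=0.
p1 = XOR of data positions {3,5,7,9,11,13,15} = 1⊕0⊕1⊕0⊕1⊕1⊕0 = 0
p2 = XOR of data positions {3,6,7,10,11,14,15} = 1⊕1⊕1⊕0⊕1⊕1⊕0 = 1
p4 = XOR of data positions {5,6,7,12,13,14,15} = 0⊕1⊕1⊕0⊕1⊕1⊕0 = 0
p8 = XOR of data positions {9,10,11,12,13,14,15} = 0⊕0⊕1⊕0⊕1⊕1⊕0 = 1
Codeword b1..b15 = 011001110010110

011001110010110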